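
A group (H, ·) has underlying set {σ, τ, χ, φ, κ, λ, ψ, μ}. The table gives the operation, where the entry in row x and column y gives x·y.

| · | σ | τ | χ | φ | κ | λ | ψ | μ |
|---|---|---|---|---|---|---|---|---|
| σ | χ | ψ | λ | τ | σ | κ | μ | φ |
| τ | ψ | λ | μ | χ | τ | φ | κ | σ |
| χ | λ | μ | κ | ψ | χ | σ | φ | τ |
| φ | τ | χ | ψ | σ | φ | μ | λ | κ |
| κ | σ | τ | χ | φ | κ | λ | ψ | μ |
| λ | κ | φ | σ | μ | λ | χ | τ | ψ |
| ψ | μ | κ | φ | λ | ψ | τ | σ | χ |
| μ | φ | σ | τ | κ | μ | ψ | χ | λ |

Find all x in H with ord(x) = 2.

Identity is κ. Compute the order of each non-identity element by repeated multiplication:
  σ: σ → χ → λ → κ  (order 4)
  τ: τ → λ → φ → χ → μ → σ → ψ → κ  (order 8)
  χ: χ → κ  (order 2)
  φ: φ → σ → τ → χ → ψ → λ → μ → κ  (order 8)
  λ: λ → χ → σ → κ  (order 4)
  ψ: ψ → σ → μ → χ → φ → λ → τ → κ  (order 8)
  μ: μ → λ → ψ → χ → τ → σ → φ → κ  (order 8)
Elements of order 2: {χ}.

{χ}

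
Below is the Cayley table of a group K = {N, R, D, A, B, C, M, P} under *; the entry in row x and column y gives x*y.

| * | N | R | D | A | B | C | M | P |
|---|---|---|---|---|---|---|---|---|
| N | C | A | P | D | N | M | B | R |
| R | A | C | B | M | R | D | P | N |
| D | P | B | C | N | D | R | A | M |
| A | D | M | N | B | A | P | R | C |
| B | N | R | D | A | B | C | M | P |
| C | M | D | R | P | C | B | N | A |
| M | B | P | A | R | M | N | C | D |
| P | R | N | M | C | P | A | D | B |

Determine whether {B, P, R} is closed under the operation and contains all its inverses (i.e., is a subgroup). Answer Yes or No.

R*R = C, which is not in {B, P, R}.
The subset is not closed under *, so it is not a subgroup.

No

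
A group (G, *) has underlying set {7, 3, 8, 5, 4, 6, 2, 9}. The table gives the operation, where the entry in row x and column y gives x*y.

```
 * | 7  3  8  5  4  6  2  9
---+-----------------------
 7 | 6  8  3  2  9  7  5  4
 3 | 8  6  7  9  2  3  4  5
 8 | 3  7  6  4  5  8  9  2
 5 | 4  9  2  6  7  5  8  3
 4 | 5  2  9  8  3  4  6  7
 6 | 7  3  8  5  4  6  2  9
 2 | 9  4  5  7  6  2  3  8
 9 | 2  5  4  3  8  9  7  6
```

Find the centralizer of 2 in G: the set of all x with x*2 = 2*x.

{2, 3, 4, 6}

Compare row 2 with column 2 entry by entry.
3*2 = 4 = 2*3, so 3 commutes with 2.
9*2 = 7 but 2*9 = 8, so 9 does not.
Collecting the elements that commute with 2: C(2) = {2, 3, 4, 6}.
(Structurally, G here is isomorphic to the dihedral group D_4.)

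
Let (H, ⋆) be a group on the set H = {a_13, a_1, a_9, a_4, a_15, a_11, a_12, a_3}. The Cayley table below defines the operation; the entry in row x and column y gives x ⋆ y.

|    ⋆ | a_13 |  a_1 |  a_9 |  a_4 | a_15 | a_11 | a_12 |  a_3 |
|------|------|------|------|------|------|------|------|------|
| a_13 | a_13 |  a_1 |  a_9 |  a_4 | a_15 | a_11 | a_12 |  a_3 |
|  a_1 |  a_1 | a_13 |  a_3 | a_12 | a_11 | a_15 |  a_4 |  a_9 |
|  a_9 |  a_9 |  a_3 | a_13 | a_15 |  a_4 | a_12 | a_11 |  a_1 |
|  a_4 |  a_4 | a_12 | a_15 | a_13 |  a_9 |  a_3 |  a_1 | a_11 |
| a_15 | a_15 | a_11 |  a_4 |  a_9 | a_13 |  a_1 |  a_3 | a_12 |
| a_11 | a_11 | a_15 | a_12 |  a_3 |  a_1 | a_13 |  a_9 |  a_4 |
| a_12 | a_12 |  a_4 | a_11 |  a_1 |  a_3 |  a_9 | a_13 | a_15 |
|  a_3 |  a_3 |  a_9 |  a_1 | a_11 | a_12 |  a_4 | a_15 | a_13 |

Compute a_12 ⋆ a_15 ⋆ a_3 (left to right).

a_12 ⋆ a_15 = a_3
a_3 ⋆ a_3 = a_13
(Structurally, H here is isomorphic to the elementary abelian group (Z_2)^3.)

a_13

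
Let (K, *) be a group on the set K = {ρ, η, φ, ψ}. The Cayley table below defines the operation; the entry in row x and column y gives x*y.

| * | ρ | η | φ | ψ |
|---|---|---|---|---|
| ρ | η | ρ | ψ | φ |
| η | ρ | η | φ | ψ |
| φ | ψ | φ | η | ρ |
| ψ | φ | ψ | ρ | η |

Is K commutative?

Check whether the table is symmetric across its main diagonal.
Every entry (row x, col y) equals the entry (row y, col x), so K is abelian.

Yes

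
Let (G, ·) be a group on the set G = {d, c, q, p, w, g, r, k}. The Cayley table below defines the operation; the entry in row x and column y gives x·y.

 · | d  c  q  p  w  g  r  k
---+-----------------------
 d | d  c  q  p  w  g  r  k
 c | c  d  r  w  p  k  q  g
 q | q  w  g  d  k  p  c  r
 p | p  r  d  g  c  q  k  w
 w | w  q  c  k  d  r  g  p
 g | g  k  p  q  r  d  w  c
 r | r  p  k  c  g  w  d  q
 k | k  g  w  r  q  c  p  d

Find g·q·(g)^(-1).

q

The identity is d. In row g, the entry d sits in column g, so g^(-1) = g.
g·q = p
p·g = q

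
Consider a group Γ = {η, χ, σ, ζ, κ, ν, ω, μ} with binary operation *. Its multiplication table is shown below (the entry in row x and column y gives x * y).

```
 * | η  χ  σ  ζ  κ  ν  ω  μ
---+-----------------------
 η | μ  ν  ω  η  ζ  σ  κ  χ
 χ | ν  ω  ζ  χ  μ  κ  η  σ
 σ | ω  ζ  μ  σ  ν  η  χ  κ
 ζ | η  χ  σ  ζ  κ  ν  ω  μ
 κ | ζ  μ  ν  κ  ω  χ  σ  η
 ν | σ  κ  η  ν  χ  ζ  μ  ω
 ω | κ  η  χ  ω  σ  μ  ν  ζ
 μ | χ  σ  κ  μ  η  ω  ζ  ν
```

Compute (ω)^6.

ν

ω^1 = ω
ω^2 = ω * ω = ν
ω^3 = ν * ω = μ
ω^4 = μ * ω = ζ
ω^5 = ζ * ω = ω
ω^6 = ω * ω = ν
(Structurally, Γ here is isomorphic to the cyclic group Z_8.)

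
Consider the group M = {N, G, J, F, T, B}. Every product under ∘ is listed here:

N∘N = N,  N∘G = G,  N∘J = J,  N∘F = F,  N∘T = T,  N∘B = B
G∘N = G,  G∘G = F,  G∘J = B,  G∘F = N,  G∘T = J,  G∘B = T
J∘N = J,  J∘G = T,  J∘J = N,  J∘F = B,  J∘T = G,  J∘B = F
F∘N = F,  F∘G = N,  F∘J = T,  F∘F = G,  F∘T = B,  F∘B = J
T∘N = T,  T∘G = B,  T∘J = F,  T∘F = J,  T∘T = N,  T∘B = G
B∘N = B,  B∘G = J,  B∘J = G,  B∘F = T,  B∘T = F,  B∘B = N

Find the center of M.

{N}

An element z is central iff its row equals its column in the table.
For B: B ∘ G = J ≠ T = G ∘ B, so B ∉ Z.
Checking each element this way leaves Z(M) = {N}.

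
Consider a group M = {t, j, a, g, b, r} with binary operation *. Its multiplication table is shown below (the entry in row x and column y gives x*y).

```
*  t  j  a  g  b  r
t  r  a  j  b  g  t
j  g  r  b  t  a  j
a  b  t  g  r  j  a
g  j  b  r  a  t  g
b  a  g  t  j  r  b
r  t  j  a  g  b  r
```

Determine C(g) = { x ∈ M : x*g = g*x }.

{a, g, r}

Compare row g with column g entry by entry.
a*g = r = g*a, so a commutes with g.
j*g = t but g*j = b, so j does not.
Collecting the elements that commute with g: C(g) = {a, g, r}.
(Structurally, M here is isomorphic to the symmetric group S_3.)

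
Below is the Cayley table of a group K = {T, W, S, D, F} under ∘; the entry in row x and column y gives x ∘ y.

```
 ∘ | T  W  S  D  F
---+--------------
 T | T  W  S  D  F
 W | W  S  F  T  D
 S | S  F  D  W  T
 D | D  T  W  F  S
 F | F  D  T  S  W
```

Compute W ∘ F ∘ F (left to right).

S

W ∘ F = D
D ∘ F = S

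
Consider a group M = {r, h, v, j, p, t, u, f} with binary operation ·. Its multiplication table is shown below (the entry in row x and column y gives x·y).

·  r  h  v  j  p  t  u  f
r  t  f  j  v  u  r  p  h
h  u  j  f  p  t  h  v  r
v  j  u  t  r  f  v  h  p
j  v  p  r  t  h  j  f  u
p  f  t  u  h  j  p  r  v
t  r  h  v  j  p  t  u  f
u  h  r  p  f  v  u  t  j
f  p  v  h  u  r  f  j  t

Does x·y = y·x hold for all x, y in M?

h·f = r but f·h = v.
Since h and f do not commute, M is not abelian.

No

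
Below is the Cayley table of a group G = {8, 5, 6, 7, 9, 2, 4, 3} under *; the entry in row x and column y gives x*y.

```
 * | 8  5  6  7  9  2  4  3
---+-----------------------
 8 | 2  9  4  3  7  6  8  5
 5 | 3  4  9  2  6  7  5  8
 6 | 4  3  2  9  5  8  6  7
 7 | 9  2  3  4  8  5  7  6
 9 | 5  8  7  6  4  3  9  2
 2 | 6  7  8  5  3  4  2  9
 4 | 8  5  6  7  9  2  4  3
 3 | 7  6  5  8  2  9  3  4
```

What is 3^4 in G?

3^1 = 3
3^2 = 3*3 = 4
3^3 = 4*3 = 3
3^4 = 3*3 = 4

4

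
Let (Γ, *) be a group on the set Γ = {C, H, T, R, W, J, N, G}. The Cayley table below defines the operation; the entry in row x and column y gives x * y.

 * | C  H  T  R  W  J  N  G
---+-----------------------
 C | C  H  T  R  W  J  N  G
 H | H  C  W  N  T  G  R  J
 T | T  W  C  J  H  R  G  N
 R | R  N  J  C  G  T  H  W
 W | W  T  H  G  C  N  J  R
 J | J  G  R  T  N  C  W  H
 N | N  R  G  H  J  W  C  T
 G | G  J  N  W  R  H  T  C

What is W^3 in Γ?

W^1 = W
W^2 = W * W = C
W^3 = C * W = W

W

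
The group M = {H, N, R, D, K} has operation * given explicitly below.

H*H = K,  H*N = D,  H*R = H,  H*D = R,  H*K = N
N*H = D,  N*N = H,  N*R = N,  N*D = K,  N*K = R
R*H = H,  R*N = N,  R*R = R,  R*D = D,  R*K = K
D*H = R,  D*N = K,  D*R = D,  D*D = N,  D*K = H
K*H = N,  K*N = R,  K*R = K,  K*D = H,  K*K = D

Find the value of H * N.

D

Read row H, column N: H * N = D.
(Structurally, M here is isomorphic to the cyclic group Z_5.)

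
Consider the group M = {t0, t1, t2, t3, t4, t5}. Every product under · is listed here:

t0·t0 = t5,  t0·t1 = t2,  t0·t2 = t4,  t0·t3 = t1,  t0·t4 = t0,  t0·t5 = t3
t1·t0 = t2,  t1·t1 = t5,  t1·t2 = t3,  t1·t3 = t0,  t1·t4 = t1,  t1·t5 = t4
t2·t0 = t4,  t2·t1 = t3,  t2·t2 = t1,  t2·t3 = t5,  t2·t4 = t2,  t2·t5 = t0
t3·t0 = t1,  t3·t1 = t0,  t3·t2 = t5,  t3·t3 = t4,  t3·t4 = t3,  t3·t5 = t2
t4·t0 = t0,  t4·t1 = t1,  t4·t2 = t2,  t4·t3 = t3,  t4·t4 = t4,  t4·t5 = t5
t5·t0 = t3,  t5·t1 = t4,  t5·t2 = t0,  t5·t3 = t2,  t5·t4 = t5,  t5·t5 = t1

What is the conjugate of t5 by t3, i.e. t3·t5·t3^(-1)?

The identity is t4. In row t3, the entry t4 sits in column t3, so t3^(-1) = t3.
t3·t5 = t2
t2·t3 = t5

t5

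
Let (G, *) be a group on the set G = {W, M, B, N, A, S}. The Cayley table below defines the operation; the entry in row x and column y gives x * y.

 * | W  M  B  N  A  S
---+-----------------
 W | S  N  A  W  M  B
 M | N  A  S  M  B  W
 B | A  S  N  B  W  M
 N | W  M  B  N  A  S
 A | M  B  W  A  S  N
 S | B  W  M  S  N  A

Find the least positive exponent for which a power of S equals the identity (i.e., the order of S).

The identity element is N (its row matches the header).
S^1 = S
S^2 = S * S = A
S^3 = A * S = N
The first power of S equal to the identity is S^3, so ord(S) = 3.

3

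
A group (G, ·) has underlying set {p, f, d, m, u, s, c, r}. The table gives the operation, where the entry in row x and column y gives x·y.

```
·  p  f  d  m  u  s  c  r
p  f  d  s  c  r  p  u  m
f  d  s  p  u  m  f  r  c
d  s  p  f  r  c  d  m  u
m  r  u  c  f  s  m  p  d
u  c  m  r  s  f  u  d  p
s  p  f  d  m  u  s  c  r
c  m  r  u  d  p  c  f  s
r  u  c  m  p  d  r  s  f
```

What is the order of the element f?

2

The identity element is s (its row matches the header).
f^1 = f
f^2 = f·f = s
The first power of f equal to the identity is f^2, so ord(f) = 2.
(Structurally, G here is isomorphic to the quaternion group Q_8.)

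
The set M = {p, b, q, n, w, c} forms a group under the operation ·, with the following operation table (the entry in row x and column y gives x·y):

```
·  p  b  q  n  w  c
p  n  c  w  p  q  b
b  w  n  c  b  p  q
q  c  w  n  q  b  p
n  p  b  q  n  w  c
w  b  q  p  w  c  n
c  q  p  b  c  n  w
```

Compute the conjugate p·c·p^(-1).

w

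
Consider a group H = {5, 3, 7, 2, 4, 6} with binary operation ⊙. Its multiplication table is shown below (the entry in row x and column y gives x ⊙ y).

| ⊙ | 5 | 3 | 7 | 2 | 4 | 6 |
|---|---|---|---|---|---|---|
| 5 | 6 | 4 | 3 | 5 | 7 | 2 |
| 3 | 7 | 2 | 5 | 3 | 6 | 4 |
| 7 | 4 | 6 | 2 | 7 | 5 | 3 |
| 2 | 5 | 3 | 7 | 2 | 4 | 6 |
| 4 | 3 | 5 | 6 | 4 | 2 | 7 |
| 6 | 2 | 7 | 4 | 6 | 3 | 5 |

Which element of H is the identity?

2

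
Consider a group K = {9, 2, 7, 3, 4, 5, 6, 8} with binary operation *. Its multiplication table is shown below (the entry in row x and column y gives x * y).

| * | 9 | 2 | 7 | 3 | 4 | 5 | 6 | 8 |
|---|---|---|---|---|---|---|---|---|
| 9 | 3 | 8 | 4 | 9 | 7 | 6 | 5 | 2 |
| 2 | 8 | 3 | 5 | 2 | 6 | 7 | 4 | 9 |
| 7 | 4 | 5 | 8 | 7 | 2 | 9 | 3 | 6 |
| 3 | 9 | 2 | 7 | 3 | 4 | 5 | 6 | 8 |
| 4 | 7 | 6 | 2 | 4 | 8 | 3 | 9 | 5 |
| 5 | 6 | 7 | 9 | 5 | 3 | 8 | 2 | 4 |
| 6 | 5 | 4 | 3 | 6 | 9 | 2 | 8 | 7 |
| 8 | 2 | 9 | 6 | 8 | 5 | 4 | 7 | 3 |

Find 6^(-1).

First locate the identity: row 3 matches the header, so 3 is the identity.
Scan row 6 for 3: 6 * 7 = 3. Hence 6^(-1) = 7.
(Structurally, K here is isomorphic to Z_2 x Z_4.)

7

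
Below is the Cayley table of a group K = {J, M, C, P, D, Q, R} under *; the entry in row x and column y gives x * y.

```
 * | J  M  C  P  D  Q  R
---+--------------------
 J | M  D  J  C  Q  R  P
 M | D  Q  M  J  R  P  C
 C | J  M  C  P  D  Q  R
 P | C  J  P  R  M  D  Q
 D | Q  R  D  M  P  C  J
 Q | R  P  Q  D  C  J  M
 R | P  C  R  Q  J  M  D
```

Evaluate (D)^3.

D^1 = D
D^2 = D * D = P
D^3 = P * D = M

M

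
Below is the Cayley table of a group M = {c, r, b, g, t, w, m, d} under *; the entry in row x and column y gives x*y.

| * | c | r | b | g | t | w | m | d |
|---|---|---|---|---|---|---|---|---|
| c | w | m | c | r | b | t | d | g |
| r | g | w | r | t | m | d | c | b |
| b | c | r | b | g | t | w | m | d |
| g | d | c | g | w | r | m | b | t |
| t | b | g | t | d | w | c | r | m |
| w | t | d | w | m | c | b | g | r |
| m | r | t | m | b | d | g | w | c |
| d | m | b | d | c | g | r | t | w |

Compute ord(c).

4

The identity element is b (its row matches the header).
c^1 = c
c^2 = c*c = w
c^3 = w*c = t
c^4 = t*c = b
The first power of c equal to the identity is c^4, so ord(c) = 4.
(Structurally, M here is isomorphic to the quaternion group Q_8.)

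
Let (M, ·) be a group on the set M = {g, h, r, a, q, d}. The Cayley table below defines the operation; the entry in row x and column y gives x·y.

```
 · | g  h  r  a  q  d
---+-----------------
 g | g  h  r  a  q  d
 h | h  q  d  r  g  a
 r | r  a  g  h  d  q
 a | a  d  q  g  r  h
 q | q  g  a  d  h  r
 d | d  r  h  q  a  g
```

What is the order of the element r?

2

The identity element is g (its row matches the header).
r^1 = r
r^2 = r·r = g
The first power of r equal to the identity is r^2, so ord(r) = 2.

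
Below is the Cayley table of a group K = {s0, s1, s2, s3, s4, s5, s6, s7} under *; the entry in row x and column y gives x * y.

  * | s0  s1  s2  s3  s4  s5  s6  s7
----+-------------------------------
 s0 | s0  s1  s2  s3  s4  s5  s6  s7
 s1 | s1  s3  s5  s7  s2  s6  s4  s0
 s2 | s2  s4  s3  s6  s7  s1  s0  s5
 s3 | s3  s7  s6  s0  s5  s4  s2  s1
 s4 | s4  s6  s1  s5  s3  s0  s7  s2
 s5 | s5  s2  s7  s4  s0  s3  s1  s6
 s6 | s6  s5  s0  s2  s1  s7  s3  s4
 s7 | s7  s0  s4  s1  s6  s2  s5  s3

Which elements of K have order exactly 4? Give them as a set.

Identity is s0. Compute the order of each non-identity element by repeated multiplication:
  s1: s1 → s3 → s7 → s0  (order 4)
  s2: s2 → s3 → s6 → s0  (order 4)
  s3: s3 → s0  (order 2)
  s4: s4 → s3 → s5 → s0  (order 4)
  s5: s5 → s3 → s4 → s0  (order 4)
  s6: s6 → s3 → s2 → s0  (order 4)
  s7: s7 → s3 → s1 → s0  (order 4)
Elements of order 4: {s1, s2, s4, s5, s6, s7}.
(Structurally, K here is isomorphic to the quaternion group Q_8.)

{s1, s2, s4, s5, s6, s7}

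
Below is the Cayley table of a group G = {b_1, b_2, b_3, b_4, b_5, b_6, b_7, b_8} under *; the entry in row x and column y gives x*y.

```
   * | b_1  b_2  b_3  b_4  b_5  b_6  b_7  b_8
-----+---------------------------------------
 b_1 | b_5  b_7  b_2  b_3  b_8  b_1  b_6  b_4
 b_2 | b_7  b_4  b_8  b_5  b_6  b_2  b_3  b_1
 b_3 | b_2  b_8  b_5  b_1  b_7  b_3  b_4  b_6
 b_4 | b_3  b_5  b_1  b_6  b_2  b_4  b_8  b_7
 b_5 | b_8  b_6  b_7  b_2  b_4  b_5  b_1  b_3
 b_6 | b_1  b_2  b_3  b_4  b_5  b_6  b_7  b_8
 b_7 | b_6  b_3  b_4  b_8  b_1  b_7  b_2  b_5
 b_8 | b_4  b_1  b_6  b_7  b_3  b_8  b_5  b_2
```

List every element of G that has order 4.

Identity is b_6. Compute the order of each non-identity element by repeated multiplication:
  b_1: b_1 → b_5 → b_8 → b_4 → b_3 → b_2 → b_7 → b_6  (order 8)
  b_2: b_2 → b_4 → b_5 → b_6  (order 4)
  b_3: b_3 → b_5 → b_7 → b_4 → b_1 → b_2 → b_8 → b_6  (order 8)
  b_4: b_4 → b_6  (order 2)
  b_5: b_5 → b_4 → b_2 → b_6  (order 4)
  b_7: b_7 → b_2 → b_3 → b_4 → b_8 → b_5 → b_1 → b_6  (order 8)
  b_8: b_8 → b_2 → b_1 → b_4 → b_7 → b_5 → b_3 → b_6  (order 8)
Elements of order 4: {b_2, b_5}.

{b_2, b_5}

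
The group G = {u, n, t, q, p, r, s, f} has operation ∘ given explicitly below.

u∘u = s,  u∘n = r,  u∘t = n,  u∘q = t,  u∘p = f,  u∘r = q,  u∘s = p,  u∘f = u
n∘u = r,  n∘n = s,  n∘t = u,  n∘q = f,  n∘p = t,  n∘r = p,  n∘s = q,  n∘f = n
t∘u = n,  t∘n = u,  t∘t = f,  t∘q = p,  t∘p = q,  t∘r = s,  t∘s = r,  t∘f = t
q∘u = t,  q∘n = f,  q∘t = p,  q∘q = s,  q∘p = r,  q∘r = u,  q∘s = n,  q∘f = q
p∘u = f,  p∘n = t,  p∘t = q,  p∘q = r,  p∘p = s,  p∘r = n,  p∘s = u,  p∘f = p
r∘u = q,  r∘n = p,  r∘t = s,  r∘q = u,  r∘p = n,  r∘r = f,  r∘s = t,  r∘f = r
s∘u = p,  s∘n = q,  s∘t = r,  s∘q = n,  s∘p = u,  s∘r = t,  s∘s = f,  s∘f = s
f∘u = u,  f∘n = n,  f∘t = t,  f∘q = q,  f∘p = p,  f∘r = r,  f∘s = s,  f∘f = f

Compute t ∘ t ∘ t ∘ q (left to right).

p

t ∘ t = f
f ∘ t = t
t ∘ q = p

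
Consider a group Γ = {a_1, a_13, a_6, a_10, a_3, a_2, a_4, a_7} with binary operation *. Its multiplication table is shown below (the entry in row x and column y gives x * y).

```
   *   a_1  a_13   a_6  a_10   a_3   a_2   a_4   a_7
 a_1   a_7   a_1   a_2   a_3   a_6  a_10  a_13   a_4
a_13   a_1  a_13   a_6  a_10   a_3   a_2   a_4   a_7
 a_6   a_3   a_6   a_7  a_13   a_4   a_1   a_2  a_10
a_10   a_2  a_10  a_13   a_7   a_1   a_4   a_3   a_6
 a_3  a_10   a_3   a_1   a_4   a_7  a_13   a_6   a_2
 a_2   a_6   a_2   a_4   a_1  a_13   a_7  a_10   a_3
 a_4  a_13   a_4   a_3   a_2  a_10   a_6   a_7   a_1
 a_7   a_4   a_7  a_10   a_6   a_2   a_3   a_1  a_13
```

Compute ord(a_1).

4

The identity element is a_13 (its row matches the header).
a_1^1 = a_1
a_1^2 = a_1 * a_1 = a_7
a_1^3 = a_7 * a_1 = a_4
a_1^4 = a_4 * a_1 = a_13
The first power of a_1 equal to the identity is a_1^4, so ord(a_1) = 4.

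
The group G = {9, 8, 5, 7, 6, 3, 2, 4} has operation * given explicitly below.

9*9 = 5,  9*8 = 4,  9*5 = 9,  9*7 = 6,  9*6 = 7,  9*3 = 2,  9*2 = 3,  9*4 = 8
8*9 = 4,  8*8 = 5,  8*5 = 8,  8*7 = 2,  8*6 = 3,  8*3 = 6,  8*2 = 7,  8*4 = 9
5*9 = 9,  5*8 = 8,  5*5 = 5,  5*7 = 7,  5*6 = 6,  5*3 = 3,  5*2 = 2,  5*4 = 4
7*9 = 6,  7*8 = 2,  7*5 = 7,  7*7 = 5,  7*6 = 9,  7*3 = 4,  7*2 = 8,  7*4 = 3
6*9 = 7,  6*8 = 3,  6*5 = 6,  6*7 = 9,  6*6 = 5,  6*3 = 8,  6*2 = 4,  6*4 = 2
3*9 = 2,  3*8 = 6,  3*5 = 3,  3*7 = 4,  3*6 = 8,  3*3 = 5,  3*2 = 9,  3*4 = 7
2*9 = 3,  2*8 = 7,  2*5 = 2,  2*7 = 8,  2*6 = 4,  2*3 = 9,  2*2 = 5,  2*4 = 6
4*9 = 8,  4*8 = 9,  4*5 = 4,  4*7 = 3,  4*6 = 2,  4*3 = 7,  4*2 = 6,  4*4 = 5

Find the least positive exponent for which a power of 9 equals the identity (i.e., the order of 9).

2

The identity element is 5 (its row matches the header).
9^1 = 9
9^2 = 9*9 = 5
The first power of 9 equal to the identity is 9^2, so ord(9) = 2.
(Structurally, G here is isomorphic to the elementary abelian group (Z_2)^3.)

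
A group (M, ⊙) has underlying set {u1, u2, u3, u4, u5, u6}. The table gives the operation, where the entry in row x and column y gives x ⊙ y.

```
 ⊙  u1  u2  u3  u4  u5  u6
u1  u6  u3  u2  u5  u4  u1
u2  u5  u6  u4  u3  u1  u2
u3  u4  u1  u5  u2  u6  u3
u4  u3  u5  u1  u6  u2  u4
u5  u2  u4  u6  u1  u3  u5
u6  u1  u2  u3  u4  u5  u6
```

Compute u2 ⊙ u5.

Read row u2, column u5: u2 ⊙ u5 = u1.

u1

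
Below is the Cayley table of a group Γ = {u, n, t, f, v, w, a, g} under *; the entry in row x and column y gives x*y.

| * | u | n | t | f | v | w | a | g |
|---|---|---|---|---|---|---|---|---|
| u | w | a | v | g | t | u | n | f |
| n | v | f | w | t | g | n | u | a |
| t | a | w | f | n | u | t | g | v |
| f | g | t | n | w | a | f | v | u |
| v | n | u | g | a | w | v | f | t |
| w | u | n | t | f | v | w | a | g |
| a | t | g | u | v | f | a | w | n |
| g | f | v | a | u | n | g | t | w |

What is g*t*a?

w

g*t = a
a*a = w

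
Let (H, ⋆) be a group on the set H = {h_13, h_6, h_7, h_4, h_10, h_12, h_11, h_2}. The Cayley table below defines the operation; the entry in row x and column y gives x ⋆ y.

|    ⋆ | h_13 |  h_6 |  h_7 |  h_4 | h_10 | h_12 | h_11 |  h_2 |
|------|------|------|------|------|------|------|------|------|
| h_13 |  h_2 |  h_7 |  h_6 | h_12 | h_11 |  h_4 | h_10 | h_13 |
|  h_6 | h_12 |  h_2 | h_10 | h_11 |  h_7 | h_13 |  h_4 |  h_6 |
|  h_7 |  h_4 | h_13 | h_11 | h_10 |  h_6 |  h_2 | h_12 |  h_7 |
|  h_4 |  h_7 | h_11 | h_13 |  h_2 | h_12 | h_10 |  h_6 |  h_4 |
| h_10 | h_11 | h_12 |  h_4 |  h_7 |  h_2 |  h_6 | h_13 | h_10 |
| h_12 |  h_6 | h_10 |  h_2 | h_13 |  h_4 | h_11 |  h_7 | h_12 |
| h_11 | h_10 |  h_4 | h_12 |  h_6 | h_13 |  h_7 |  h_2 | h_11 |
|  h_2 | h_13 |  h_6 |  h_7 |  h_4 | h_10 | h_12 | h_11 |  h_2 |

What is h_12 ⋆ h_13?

Read row h_12, column h_13: h_12 ⋆ h_13 = h_6.

h_6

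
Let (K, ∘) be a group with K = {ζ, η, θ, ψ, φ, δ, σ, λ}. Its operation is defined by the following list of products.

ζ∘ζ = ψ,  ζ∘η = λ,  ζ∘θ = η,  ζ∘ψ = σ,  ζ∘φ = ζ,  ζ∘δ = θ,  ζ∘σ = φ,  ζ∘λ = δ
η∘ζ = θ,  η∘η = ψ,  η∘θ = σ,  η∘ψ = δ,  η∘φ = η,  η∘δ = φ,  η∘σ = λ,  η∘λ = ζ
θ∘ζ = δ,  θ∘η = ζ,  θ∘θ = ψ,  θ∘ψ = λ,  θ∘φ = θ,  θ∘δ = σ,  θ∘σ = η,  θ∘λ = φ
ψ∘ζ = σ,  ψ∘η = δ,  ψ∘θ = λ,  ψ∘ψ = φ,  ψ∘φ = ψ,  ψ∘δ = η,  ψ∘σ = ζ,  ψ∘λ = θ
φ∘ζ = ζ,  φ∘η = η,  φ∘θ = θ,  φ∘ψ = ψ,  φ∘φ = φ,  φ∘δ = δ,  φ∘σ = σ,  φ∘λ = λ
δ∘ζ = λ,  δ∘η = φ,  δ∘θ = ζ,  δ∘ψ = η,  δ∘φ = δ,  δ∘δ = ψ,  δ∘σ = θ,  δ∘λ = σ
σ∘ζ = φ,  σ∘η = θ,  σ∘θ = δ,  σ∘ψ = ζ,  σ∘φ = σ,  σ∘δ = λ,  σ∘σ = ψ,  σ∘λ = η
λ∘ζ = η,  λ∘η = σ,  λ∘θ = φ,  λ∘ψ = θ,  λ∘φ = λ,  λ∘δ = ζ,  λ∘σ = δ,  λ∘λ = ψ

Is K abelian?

η ∘ θ = σ but θ ∘ η = ζ.
Since η and θ do not commute, K is not abelian.

No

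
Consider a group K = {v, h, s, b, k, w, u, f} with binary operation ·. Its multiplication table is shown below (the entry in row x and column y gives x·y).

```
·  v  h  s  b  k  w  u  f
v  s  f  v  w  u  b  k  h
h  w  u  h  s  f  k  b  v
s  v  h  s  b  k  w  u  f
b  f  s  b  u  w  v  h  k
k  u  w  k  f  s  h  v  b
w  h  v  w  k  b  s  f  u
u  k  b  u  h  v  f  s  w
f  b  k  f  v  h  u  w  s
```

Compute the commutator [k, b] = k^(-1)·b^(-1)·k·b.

Identity is s; from the table k^(-1) = k and b^(-1) = h.
k·h = w
w·k = b
b·b = u

u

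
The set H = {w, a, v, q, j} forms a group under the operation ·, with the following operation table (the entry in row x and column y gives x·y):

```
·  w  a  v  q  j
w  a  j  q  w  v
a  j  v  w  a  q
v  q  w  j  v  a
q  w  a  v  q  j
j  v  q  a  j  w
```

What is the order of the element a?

5

The identity element is q (its row matches the header).
a^1 = a
a^2 = a·a = v
a^3 = v·a = w
a^4 = w·a = j
a^5 = j·a = q
The first power of a equal to the identity is a^5, so ord(a) = 5.
(Structurally, H here is isomorphic to the cyclic group Z_5.)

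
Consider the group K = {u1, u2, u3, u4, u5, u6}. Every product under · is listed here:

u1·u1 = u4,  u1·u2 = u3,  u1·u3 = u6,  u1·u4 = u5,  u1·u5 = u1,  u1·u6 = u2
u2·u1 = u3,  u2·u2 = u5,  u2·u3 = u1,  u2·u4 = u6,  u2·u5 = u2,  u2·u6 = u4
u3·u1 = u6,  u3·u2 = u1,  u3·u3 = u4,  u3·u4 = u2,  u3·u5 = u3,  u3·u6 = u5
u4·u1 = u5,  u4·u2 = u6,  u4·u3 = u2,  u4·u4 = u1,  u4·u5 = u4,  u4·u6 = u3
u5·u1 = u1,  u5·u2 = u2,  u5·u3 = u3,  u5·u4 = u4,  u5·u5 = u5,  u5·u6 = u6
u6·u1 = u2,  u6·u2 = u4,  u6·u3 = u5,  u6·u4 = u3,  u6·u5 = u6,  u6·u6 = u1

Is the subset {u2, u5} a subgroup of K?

Yes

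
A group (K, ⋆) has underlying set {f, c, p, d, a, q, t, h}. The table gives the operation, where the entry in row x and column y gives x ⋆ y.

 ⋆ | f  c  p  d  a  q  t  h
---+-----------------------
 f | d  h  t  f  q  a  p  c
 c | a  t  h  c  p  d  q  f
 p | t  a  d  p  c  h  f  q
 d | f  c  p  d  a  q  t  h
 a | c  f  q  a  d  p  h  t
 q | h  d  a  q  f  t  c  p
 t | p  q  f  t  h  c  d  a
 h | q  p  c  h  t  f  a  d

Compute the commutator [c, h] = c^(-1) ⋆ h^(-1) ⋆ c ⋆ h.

t

Identity is d; from the table c^(-1) = q and h^(-1) = h.
q ⋆ h = p
p ⋆ c = a
a ⋆ h = t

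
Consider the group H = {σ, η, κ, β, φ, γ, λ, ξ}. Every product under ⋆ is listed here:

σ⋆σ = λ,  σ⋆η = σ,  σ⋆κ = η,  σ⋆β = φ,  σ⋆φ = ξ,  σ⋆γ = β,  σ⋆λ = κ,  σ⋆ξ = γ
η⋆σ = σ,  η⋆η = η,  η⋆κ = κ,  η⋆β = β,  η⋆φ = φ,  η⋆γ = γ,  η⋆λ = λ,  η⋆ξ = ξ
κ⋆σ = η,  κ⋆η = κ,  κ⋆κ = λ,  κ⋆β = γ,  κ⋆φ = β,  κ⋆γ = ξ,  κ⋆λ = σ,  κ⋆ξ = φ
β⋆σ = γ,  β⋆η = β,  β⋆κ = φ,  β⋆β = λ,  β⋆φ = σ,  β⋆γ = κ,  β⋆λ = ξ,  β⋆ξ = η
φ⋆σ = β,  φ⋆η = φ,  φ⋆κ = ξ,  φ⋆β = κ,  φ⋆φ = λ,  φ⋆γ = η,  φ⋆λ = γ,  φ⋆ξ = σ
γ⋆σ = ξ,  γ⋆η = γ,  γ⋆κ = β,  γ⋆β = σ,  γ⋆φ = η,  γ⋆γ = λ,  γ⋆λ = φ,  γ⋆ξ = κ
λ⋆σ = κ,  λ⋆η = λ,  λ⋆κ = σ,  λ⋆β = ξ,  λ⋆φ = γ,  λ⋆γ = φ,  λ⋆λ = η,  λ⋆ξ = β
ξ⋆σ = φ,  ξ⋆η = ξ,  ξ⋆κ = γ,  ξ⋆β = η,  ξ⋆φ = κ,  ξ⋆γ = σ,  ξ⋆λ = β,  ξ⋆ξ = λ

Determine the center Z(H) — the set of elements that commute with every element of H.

{η, λ}

An element z is central iff its row equals its column in the table.
For σ: σ ⋆ ξ = γ ≠ φ = ξ ⋆ σ, so σ ∉ Z.
Checking each element this way leaves Z(H) = {η, λ}.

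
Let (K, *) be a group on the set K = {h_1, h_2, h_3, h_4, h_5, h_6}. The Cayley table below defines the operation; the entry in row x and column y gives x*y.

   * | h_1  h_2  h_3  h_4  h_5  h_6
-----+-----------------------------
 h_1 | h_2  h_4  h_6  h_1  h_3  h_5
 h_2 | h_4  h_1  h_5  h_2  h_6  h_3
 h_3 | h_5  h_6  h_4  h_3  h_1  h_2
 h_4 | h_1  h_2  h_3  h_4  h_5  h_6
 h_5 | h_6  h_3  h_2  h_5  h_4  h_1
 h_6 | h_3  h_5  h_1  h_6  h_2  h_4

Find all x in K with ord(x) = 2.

Identity is h_4. Compute the order of each non-identity element by repeated multiplication:
  h_1: h_1 → h_2 → h_4  (order 3)
  h_2: h_2 → h_1 → h_4  (order 3)
  h_3: h_3 → h_4  (order 2)
  h_5: h_5 → h_4  (order 2)
  h_6: h_6 → h_4  (order 2)
Elements of order 2: {h_3, h_5, h_6}.

{h_3, h_5, h_6}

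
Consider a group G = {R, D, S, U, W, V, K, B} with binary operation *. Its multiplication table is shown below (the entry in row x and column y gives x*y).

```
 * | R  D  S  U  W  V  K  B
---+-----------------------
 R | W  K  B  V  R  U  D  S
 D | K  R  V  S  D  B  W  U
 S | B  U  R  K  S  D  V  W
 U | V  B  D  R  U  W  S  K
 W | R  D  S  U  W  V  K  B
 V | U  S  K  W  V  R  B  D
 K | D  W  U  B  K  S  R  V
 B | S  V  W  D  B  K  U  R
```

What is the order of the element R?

The identity element is W (its row matches the header).
R^1 = R
R^2 = R*R = W
The first power of R equal to the identity is R^2, so ord(R) = 2.

2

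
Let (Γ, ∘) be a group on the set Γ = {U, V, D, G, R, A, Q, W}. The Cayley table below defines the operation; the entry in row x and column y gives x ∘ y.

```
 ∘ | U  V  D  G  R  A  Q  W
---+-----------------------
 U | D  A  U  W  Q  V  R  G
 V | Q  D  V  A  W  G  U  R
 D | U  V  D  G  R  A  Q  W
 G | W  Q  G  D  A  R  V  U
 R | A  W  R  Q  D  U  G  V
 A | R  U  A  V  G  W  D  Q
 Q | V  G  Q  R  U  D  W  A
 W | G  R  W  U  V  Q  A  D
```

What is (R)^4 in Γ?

R^1 = R
R^2 = R ∘ R = D
R^3 = D ∘ R = R
R^4 = R ∘ R = D

D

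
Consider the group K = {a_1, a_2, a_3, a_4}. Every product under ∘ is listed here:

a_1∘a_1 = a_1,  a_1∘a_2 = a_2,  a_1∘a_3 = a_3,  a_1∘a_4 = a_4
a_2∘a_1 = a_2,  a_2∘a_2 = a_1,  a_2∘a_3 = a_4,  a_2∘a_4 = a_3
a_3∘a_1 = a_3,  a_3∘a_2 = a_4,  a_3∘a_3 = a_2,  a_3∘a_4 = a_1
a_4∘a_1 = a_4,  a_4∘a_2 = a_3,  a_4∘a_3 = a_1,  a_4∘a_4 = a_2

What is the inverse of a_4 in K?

a_3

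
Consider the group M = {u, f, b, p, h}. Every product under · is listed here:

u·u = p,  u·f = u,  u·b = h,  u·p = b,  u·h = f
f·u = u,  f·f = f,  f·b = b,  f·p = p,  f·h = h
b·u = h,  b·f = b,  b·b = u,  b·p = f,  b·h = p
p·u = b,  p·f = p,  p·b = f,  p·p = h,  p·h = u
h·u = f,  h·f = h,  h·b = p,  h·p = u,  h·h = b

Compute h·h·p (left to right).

h·h = b
b·p = f

f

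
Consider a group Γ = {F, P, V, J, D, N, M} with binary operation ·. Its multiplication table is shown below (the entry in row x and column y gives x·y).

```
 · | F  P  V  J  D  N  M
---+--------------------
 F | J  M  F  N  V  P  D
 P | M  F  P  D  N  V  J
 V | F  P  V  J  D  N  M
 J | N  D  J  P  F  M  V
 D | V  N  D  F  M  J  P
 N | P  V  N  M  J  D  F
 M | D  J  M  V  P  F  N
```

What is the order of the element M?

The identity element is V (its row matches the header).
M^1 = M
M^2 = M·M = N
M^3 = N·M = F
M^4 = F·M = D
M^5 = D·M = P
M^6 = P·M = J
M^7 = J·M = V
The first power of M equal to the identity is M^7, so ord(M) = 7.

7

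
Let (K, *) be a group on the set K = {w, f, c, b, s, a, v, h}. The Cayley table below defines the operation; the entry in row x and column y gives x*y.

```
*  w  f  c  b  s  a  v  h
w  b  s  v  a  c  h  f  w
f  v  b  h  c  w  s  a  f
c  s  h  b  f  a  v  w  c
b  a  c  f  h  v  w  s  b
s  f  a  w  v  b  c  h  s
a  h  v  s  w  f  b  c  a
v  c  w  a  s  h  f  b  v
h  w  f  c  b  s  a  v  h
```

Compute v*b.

s

Read row v, column b: v*b = s.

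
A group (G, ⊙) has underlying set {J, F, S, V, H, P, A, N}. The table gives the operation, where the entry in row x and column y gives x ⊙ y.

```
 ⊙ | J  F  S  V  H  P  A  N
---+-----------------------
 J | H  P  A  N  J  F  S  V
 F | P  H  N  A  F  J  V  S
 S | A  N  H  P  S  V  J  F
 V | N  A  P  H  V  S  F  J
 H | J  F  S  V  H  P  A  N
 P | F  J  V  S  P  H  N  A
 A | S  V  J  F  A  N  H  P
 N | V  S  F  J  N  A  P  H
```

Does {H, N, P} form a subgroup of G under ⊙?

No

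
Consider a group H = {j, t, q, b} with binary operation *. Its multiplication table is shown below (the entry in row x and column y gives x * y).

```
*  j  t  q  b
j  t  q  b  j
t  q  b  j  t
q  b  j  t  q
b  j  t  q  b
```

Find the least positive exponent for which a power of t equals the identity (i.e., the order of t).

2

The identity element is b (its row matches the header).
t^1 = t
t^2 = t * t = b
The first power of t equal to the identity is t^2, so ord(t) = 2.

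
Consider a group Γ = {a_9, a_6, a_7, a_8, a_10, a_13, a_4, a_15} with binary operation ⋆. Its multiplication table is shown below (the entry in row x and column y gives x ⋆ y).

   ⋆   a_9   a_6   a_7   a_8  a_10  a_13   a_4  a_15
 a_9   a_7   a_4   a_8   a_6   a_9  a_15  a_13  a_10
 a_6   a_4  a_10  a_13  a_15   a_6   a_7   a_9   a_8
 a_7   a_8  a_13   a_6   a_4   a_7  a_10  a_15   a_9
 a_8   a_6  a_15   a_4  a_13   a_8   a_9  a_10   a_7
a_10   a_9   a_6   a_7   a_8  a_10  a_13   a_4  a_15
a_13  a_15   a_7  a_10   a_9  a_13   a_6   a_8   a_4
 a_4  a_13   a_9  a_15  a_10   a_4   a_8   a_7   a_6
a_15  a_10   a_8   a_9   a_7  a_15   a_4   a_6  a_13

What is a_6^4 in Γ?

a_6^1 = a_6
a_6^2 = a_6 ⋆ a_6 = a_10
a_6^3 = a_10 ⋆ a_6 = a_6
a_6^4 = a_6 ⋆ a_6 = a_10

a_10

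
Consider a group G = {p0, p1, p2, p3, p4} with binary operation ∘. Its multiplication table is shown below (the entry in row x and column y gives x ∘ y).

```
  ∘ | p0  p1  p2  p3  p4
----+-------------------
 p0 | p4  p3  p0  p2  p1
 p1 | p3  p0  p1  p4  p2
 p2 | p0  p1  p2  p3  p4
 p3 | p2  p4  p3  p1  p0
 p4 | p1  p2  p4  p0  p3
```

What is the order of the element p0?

The identity element is p2 (its row matches the header).
p0^1 = p0
p0^2 = p0 ∘ p0 = p4
p0^3 = p4 ∘ p0 = p1
p0^4 = p1 ∘ p0 = p3
p0^5 = p3 ∘ p0 = p2
The first power of p0 equal to the identity is p0^5, so ord(p0) = 5.

5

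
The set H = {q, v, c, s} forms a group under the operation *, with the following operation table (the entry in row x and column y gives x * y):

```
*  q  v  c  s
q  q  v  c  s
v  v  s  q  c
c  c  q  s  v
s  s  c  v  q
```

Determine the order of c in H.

4

The identity element is q (its row matches the header).
c^1 = c
c^2 = c * c = s
c^3 = s * c = v
c^4 = v * c = q
The first power of c equal to the identity is c^4, so ord(c) = 4.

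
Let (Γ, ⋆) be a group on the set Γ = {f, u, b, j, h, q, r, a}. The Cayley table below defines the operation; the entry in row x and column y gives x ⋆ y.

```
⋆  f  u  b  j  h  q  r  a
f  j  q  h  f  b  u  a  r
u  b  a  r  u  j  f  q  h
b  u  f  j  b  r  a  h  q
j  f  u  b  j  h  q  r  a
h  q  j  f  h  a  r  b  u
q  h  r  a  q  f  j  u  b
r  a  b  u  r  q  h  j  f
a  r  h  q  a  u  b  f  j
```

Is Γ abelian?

No

h ⋆ r = b but r ⋆ h = q.
Since h and r do not commute, Γ is not abelian.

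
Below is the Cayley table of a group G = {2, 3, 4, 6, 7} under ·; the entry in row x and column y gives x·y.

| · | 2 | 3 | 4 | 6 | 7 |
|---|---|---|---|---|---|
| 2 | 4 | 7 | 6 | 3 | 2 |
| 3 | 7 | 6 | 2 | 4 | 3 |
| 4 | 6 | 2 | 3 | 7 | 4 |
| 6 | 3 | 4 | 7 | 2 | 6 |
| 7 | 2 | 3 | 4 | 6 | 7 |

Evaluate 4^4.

6

4^1 = 4
4^2 = 4·4 = 3
4^3 = 3·4 = 2
4^4 = 2·4 = 6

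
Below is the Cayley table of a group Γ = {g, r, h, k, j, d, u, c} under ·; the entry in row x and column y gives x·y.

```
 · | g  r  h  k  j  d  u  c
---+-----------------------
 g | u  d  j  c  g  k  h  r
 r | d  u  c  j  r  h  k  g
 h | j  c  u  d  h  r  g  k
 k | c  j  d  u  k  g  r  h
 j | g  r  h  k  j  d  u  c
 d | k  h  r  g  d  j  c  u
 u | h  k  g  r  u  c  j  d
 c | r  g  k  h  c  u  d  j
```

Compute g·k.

c

Read row g, column k: g·k = c.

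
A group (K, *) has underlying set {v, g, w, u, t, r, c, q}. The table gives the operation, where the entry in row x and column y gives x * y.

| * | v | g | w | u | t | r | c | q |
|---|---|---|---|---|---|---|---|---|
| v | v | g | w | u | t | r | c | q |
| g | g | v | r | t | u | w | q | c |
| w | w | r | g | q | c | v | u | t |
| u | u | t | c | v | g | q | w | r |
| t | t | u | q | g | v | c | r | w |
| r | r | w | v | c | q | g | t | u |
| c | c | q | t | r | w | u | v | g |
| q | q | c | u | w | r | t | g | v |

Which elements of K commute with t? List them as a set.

{g, t, u, v}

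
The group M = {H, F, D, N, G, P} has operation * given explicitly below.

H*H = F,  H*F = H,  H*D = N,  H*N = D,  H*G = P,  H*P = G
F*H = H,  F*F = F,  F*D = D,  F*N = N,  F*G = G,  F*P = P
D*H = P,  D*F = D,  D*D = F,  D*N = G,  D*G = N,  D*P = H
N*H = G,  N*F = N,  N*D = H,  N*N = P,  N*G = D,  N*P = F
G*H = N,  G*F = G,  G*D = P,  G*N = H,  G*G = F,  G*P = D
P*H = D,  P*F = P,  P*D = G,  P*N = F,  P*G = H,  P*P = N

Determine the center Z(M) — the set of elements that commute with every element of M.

An element z is central iff its row equals its column in the table.
For H: H*N = D ≠ G = N*H, so H ∉ Z.
Checking each element this way leaves Z(M) = {F}.

{F}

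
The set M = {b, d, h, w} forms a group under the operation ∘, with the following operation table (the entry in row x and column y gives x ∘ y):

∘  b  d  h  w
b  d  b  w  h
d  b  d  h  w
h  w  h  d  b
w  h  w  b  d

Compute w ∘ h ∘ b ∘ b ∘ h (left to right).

w ∘ h = b
b ∘ b = d
d ∘ b = b
b ∘ h = w

w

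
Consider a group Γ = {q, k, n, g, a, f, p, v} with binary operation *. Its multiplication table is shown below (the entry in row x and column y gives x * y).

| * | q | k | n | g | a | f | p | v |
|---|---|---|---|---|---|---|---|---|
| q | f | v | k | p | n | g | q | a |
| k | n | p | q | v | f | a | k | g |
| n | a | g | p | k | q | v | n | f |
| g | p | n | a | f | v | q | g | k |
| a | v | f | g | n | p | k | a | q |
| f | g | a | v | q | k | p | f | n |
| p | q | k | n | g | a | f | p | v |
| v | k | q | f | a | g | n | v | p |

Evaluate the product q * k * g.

a

q * k = v
v * g = a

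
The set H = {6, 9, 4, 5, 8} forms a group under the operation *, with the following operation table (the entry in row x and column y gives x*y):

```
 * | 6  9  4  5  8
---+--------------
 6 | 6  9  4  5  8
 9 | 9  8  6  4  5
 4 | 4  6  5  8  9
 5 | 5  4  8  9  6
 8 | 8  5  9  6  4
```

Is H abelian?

Check whether the table is symmetric across its main diagonal.
Every entry (row x, col y) equals the entry (row y, col x), so H is abelian.

Yes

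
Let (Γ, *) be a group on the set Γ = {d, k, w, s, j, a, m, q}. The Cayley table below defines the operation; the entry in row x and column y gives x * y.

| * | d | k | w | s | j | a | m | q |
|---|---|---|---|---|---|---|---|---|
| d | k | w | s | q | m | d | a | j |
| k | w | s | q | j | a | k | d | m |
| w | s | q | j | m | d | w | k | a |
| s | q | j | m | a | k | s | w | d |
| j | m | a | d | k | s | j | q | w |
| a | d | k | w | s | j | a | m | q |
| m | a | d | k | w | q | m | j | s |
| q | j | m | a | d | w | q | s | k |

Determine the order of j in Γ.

The identity element is a (its row matches the header).
j^1 = j
j^2 = j * j = s
j^3 = s * j = k
j^4 = k * j = a
The first power of j equal to the identity is j^4, so ord(j) = 4.
(Structurally, Γ here is isomorphic to the cyclic group Z_8.)

4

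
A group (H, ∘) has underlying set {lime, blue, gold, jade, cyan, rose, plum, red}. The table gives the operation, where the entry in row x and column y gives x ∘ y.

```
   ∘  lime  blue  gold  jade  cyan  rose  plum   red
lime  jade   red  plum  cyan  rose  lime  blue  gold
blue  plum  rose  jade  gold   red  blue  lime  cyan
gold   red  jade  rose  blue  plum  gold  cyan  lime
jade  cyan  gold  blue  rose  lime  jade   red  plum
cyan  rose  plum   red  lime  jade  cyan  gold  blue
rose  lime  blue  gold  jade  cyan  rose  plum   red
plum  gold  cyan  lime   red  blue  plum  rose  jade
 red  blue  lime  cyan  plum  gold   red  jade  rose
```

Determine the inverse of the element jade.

First locate the identity: row rose matches the header, so rose is the identity.
Scan row jade for rose: jade ∘ jade = rose. Hence jade^(-1) = jade.
(Structurally, H here is isomorphic to the dihedral group D_4.)

jade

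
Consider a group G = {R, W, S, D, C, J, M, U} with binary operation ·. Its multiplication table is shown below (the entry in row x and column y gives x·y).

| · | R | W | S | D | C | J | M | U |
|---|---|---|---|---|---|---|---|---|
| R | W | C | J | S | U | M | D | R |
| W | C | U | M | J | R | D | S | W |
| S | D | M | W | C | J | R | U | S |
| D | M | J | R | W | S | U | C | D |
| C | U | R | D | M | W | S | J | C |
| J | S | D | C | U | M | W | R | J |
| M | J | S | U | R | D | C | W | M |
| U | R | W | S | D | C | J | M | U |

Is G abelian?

R·S = J but S·R = D.
Since R and S do not commute, G is not abelian.

No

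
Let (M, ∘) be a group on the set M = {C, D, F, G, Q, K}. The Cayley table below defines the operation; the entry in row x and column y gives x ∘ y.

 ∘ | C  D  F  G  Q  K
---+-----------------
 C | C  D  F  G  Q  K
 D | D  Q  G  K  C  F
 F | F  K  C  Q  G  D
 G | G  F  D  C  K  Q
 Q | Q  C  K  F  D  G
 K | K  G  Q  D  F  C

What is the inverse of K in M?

K

First locate the identity: row C matches the header, so C is the identity.
Scan row K for C: K ∘ K = C. Hence K^(-1) = K.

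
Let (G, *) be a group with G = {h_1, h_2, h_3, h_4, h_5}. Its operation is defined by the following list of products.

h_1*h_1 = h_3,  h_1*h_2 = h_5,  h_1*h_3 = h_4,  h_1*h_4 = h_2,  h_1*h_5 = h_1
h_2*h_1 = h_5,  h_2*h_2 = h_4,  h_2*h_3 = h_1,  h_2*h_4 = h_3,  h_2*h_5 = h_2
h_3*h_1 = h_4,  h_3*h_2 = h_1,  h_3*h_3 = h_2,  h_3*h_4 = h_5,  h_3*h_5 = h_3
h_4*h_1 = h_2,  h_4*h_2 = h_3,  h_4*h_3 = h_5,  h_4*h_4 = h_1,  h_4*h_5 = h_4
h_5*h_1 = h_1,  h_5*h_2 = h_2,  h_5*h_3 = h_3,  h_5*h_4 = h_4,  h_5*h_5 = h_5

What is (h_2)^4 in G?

h_2^1 = h_2
h_2^2 = h_2*h_2 = h_4
h_2^3 = h_4*h_2 = h_3
h_2^4 = h_3*h_2 = h_1

h_1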